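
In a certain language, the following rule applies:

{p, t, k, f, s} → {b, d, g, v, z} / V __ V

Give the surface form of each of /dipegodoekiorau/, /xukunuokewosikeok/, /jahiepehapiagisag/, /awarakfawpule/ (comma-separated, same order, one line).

dibegodoegiorau, xugunuogewozigeok, jahiebehabiagizag, awarakfawpule

/dipegodoekiorau/: /p/ is a voiceless obstruent between vowels /i/ and /e/, so it voices to [b]. /k/ is a voiceless obstruent between vowels /e/ and /i/, so it voices to [g]. → [dibegodoegiorau].
/xukunuokewosikeok/: /k/ is a voiceless obstruent between vowels /u/ and /u/, so it voices to [g]. /k/ is a voiceless obstruent between vowels /o/ and /e/, so it voices to [g]. /s/ is a voiceless obstruent between vowels /o/ and /i/, so it voices to [z]. /k/ is a voiceless obstruent between vowels /i/ and /e/, so it voices to [g]. → [xugunuogewozigeok].
/jahiepehapiagisag/: /p/ is a voiceless obstruent between vowels /e/ and /e/, so it voices to [b]. /p/ is a voiceless obstruent between vowels /a/ and /i/, so it voices to [b]. /s/ is a voiceless obstruent between vowels /i/ and /a/, so it voices to [z]. → [jahiebehabiagizag].
/awarakfawpule/: the rule's environment is not met; surfaces unchanged as [awarakfawpule].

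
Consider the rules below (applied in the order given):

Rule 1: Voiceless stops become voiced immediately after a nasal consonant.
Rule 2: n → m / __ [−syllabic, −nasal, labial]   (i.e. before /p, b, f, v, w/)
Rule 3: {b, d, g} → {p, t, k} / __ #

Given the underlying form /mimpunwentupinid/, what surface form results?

mimbumwendupinit

Rule 1 (post-nasal voicing): /p/ is a voiceless stop immediately after the nasal /m/, so it voices to [b]. /t/ is a voiceless stop immediately after the nasal /n/, so it voices to [d]. /mimpunwentupinid/ → mimbunwendupinid.
Rule 2 (nasal place assimilation): /n/ precedes the labial consonant /w/, so it assimilates in place to [m]. /mimbunwendupinid/ → mimbumwendupinid.
Rule 3 (final devoicing): /d/ is a voiced stop in word-final position, so it devoices to [t]. /mimbumwendupinid/ → mimbumwendupinit.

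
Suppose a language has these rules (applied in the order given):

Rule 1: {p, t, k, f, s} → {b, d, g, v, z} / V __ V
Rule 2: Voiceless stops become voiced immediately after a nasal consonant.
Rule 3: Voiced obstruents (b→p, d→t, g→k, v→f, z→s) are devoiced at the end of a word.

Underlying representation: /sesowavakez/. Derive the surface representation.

sezowavages

Rule 1 (intervocalic voicing): /s/ is a voiceless obstruent between vowels /e/ and /o/, so it voices to [z]. /k/ is a voiceless obstruent between vowels /a/ and /e/, so it voices to [g]. /sesowavakez/ → sezowavagez.
Rule 2 (post-nasal voicing): no segment meets the environment; /sezowavagez/ is unchanged.
Rule 3 (final devoicing): /z/ is a voiced obstruent in word-final position, so it devoices to [s]. /sezowavagez/ → sezowavages.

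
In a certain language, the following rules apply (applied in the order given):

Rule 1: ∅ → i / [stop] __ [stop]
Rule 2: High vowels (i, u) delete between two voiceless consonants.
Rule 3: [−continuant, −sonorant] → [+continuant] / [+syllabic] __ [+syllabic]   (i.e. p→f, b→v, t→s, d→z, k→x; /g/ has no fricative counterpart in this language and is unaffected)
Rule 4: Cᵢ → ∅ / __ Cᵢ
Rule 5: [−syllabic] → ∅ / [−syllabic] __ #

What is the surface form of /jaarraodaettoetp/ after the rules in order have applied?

jaaraozaetoet

Rule 1 (stop-cluster i-epenthesis): /t/ and /t/ form a stop–stop cluster, so [i] is inserted between them. /t/ and /p/ form a stop–stop cluster, so [i] is inserted between them. /jaarraodaettoetp/ → jaarraodaetitoetip.
Rule 2 (high vowel syncope): /i/ is a high vowel flanked by voiceless consonants /t/ and /t/, so it deletes. /i/ is a high vowel flanked by voiceless consonants /t/ and /p/, so it deletes. /jaarraodaetitoetip/ → jaarraodaettoetp.
Rule 3 (intervocalic spirantization): /d/ is a stop between vowels /o/ and /a/, so it spirantizes to the fricative [z]. /jaarraodaettoetp/ → jaarraozaettoetp.
Rule 4 (degemination): /rr/ is a geminate; the first /r/ deletes. /tt/ is a geminate; the first /t/ deletes. /jaarraozaettoetp/ → jaaraozaetoetp.
Rule 5 (final cluster simplification): /p/ is the second consonant of a word-final cluster /tp/, so it deletes. /jaaraozaetoetp/ → jaaraozaetoet.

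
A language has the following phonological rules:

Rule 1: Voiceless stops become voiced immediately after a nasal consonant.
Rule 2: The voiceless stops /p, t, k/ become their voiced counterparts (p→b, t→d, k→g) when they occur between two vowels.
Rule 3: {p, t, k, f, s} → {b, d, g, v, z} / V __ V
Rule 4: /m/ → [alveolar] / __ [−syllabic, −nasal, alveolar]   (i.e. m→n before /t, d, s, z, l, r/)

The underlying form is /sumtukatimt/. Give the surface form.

sundugadind

Rule 1 (post-nasal voicing): /t/ is a voiceless stop immediately after the nasal /m/, so it voices to [d]. /t/ is a voiceless stop immediately after the nasal /m/, so it voices to [d]. /sumtukatimt/ → sumdukatimd.
Rule 2 (intervocalic voicing): /k/ is a voiceless stop between vowels /u/ and /a/, so it voices to [g]. /t/ is a voiceless stop between vowels /a/ and /i/, so it voices to [d]. /sumdukatimd/ → sumdugadimd.
Rule 3 (intervocalic voicing): no segment meets the environment; /sumdugadimd/ is unchanged.
Rule 4 (nasal place assimilation): /m/ precedes the alveolar consonant /d/, so it assimilates in place to [n]. /m/ precedes the alveolar consonant /d/, so it assimilates in place to [n]. /sumdugadimd/ → sundugadind.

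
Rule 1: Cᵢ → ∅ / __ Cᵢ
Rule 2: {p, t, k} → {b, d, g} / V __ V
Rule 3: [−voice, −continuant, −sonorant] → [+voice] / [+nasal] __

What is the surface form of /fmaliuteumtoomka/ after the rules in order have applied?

fmaliudeumdoomga

Rule 1 (degemination): no segment meets the environment; /fmaliuteumtoomka/ is unchanged.
Rule 2 (intervocalic voicing): /t/ is a voiceless stop between vowels /u/ and /e/, so it voices to [d]. /fmaliuteumtoomka/ → fmaliudeumtoomka.
Rule 3 (post-nasal voicing): /t/ is a voiceless stop immediately after the nasal /m/, so it voices to [d]. /k/ is a voiceless stop immediately after the nasal /m/, so it voices to [g]. /fmaliudeumtoomka/ → fmaliudeumdoomga.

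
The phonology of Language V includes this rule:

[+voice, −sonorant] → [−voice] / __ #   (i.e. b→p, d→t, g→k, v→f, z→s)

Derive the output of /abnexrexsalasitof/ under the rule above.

No segment of /abnexrexsalasitof/ meets the structural description of the rule, so the form surfaces unchanged.

abnexrexsalasitof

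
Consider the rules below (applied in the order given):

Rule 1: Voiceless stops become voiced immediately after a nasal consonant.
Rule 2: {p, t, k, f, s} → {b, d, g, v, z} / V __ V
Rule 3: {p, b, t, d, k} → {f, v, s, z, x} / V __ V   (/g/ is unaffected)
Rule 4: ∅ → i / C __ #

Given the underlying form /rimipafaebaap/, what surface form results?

Rule 1 (post-nasal voicing): no segment meets the environment; /rimipafaebaap/ is unchanged.
Rule 2 (intervocalic voicing): /p/ is a voiceless obstruent between vowels /i/ and /a/, so it voices to [b]. /f/ is a voiceless obstruent between vowels /a/ and /a/, so it voices to [v]. /rimipafaebaap/ → rimibavaebaap.
Rule 3 (intervocalic spirantization): /b/ is a stop between vowels /i/ and /a/, so it spirantizes to the fricative [v]. /b/ is a stop between vowels /e/ and /a/, so it spirantizes to the fricative [v]. /rimibavaebaap/ → rimivavaevaap.
Rule 4 (final i-epenthesis): the form ends in the consonant /p/, so [i] is inserted word-finally. /rimivavaevaap/ → rimivavaevaapi.

rimivavaevaapi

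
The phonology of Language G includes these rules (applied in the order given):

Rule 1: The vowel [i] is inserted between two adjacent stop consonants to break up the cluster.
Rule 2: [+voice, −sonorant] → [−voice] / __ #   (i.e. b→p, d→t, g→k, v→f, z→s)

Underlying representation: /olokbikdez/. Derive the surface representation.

Rule 1 (stop-cluster i-epenthesis): /k/ and /b/ form a stop–stop cluster, so [i] is inserted between them. /k/ and /d/ form a stop–stop cluster, so [i] is inserted between them. /olokbikdez/ → olokibikidez.
Rule 2 (final devoicing): /z/ is a voiced obstruent in word-final position, so it devoices to [s]. /olokibikidez/ → olokibikides.

olokibikides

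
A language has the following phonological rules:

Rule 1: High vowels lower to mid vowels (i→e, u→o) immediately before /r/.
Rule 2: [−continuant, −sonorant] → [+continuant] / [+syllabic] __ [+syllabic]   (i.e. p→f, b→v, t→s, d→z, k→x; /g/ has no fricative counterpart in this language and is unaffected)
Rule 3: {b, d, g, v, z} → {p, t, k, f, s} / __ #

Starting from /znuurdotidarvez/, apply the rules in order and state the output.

Rule 1 (pre-rhotic lowering): /u/ is a high vowel immediately before /r/, so it lowers to [o]. /znuurdotidarvez/ → znuordotidarvez.
Rule 2 (intervocalic spirantization): /t/ is a stop between vowels /o/ and /i/, so it spirantizes to the fricative [s]. /d/ is a stop between vowels /i/ and /a/, so it spirantizes to the fricative [z]. /znuordotidarvez/ → znuordosizarvez.
Rule 3 (final devoicing): /z/ is a voiced obstruent in word-final position, so it devoices to [s]. /znuordosizarvez/ → znuordosizarves.

znuordosizarves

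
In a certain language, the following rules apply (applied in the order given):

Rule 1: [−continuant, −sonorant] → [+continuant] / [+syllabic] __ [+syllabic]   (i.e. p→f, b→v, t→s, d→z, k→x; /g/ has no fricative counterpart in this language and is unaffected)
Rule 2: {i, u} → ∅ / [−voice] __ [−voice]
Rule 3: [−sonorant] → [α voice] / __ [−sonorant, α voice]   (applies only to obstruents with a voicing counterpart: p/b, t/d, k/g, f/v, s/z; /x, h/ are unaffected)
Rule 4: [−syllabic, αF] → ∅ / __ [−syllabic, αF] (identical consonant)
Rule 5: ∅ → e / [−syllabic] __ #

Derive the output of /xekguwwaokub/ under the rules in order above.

Rule 1 (intervocalic spirantization): /k/ is a stop between vowels /o/ and /u/, so it spirantizes to the fricative [x]. /xekguwwaokub/ → xekguwwaoxub.
Rule 2 (high vowel syncope): no segment meets the environment; /xekguwwaoxub/ is unchanged.
Rule 3 (regressive voicing assimilation): /k/ precedes the voiced obstruent /g/, so it voices to [g] by assimilation. /xekguwwaoxub/ → xegguwwaoxub.
Rule 4 (degemination): /gg/ is a geminate; the first /g/ deletes. /ww/ is a geminate; the first /w/ deletes. /xegguwwaoxub/ → xeguwaoxub.
Rule 5 (final e-epenthesis): the form ends in the consonant /b/, so [e] is inserted word-finally. /xeguwaoxub/ → xeguwaoxube.

xeguwaoxube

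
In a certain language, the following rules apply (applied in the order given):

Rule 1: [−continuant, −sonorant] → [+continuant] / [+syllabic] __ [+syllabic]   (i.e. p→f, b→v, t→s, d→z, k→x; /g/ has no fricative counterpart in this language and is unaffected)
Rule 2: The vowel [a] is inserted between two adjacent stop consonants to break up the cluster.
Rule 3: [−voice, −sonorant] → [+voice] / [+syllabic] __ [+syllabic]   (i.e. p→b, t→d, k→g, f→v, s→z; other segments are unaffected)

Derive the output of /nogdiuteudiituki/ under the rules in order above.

Rule 1 (intervocalic spirantization): /t/ is a stop between vowels /u/ and /e/, so it spirantizes to the fricative [s]. /d/ is a stop between vowels /u/ and /i/, so it spirantizes to the fricative [z]. /t/ is a stop between vowels /i/ and /u/, so it spirantizes to the fricative [s]. /k/ is a stop between vowels /u/ and /i/, so it spirantizes to the fricative [x]. /nogdiuteudiituki/ → nogdiuseuziisuxi.
Rule 2 (stop-cluster a-epenthesis): /g/ and /d/ form a stop–stop cluster, so [a] is inserted between them. /nogdiuseuziisuxi/ → nogadiuseuziisuxi.
Rule 3 (intervocalic voicing): /s/ is a voiceless obstruent between vowels /u/ and /e/, so it voices to [z]. /s/ is a voiceless obstruent between vowels /i/ and /u/, so it voices to [z]. /nogadiuseuziisuxi/ → nogadiuzeuziizuxi.

nogadiuzeuziizuxi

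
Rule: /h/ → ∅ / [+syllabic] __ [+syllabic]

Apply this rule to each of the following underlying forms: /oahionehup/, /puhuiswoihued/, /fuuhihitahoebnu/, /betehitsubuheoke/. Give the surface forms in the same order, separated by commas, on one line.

/oahionehup/: /h/ occurs between vowels /a/ and /i/, so it deletes. /h/ occurs between vowels /e/ and /u/, so it deletes. → [oaioneup].
/puhuiswoihued/: /h/ occurs between vowels /u/ and /u/, so it deletes. /h/ occurs between vowels /i/ and /u/, so it deletes. → [puuiswoiued].
/fuuhihitahoebnu/: /h/ occurs between vowels /u/ and /i/, so it deletes. /h/ occurs between vowels /i/ and /i/, so it deletes. /h/ occurs between vowels /a/ and /o/, so it deletes. → [fuuiitaoebnu].
/betehitsubuheoke/: /h/ occurs between vowels /e/ and /i/, so it deletes. /h/ occurs between vowels /u/ and /e/, so it deletes. → [beteitsubueoke].

oaioneup, puuiswoiued, fuuiitaoebnu, beteitsubueoke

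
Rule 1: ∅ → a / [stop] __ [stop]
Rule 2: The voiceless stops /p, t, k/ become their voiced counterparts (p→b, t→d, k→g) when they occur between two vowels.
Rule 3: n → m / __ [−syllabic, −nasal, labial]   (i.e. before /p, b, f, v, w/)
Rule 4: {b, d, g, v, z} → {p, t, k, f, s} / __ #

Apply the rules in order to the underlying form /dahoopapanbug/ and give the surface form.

dahoobabambuk

Rule 1 (stop-cluster a-epenthesis): no segment meets the environment; /dahoopapanbug/ is unchanged.
Rule 2 (intervocalic voicing): /p/ is a voiceless stop between vowels /o/ and /a/, so it voices to [b]. /p/ is a voiceless stop between vowels /a/ and /a/, so it voices to [b]. /dahoopapanbug/ → dahoobabanbug.
Rule 3 (nasal place assimilation): /n/ precedes the labial consonant /b/, so it assimilates in place to [m]. /dahoobabanbug/ → dahoobabambug.
Rule 4 (final devoicing): /g/ is a voiced obstruent in word-final position, so it devoices to [k]. /dahoobabambug/ → dahoobabambuk.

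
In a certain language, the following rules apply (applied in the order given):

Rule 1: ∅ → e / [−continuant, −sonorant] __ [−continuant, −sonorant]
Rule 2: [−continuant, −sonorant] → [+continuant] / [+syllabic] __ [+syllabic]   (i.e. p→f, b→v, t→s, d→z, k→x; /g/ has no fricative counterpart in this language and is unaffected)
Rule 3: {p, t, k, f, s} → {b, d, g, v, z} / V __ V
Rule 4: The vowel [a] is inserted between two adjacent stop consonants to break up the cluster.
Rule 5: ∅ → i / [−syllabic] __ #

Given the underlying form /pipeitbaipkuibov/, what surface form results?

Rule 1 (stop-cluster e-epenthesis): /t/ and /b/ form a stop–stop cluster, so [e] is inserted between them. /p/ and /k/ form a stop–stop cluster, so [e] is inserted between them. /pipeitbaipkuibov/ → pipeitebaipekuibov.
Rule 2 (intervocalic spirantization): /p/ is a stop between vowels /i/ and /e/, so it spirantizes to the fricative [f]. /t/ is a stop between vowels /i/ and /e/, so it spirantizes to the fricative [s]. /b/ is a stop between vowels /e/ and /a/, so it spirantizes to the fricative [v]. /p/ is a stop between vowels /i/ and /e/, so it spirantizes to the fricative [f]. /k/ is a stop between vowels /e/ and /u/, so it spirantizes to the fricative [x]. /b/ is a stop between vowels /i/ and /o/, so it spirantizes to the fricative [v]. /pipeitebaipekuibov/ → pifeisevaifexuivov.
Rule 3 (intervocalic voicing): /f/ is a voiceless obstruent between vowels /i/ and /e/, so it voices to [v]. /s/ is a voiceless obstruent between vowels /i/ and /e/, so it voices to [z]. /f/ is a voiceless obstruent between vowels /i/ and /e/, so it voices to [v]. /pifeisevaifexuivov/ → piveizevaivexuivov.
Rule 4 (stop-cluster a-epenthesis): no segment meets the environment; /piveizevaivexuivov/ is unchanged.
Rule 5 (final i-epenthesis): the form ends in the consonant /v/, so [i] is inserted word-finally. /piveizevaivexuivov/ → piveizevaivexuivovi.

piveizevaivexuivovi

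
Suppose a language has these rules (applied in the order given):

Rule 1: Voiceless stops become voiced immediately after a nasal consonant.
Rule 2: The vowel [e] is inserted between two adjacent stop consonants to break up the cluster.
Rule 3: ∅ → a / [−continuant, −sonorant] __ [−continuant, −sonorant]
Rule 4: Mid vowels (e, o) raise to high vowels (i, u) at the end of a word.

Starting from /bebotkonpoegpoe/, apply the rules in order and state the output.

bebotekonboegepoi

Rule 1 (post-nasal voicing): /p/ is a voiceless stop immediately after the nasal /n/, so it voices to [b]. /bebotkonpoegpoe/ → bebotkonboegpoe.
Rule 2 (stop-cluster e-epenthesis): /t/ and /k/ form a stop–stop cluster, so [e] is inserted between them. /g/ and /p/ form a stop–stop cluster, so [e] is inserted between them. /bebotkonboegpoe/ → bebotekonboegepoe.
Rule 3 (stop-cluster a-epenthesis): no segment meets the environment; /bebotekonboegepoe/ is unchanged.
Rule 4 (final vowel raising): /e/ is a mid vowel in word-final position, so it raises to [i]. /bebotekonboegepoe/ → bebotekonboegepoi.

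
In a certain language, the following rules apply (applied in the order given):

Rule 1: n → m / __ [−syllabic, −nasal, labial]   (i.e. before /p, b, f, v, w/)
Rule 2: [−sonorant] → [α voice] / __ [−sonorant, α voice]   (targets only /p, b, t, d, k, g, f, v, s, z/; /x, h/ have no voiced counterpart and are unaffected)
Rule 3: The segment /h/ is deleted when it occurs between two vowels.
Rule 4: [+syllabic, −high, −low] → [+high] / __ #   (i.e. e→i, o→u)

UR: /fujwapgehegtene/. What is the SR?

Rule 1 (nasal place assimilation): no segment meets the environment; /fujwapgehegtene/ is unchanged.
Rule 2 (regressive voicing assimilation): /p/ precedes the voiced obstruent /g/, so it voices to [b] by assimilation. /g/ precedes the voiceless obstruent /t/, so it devoices to [k] by assimilation. /fujwapgehegtene/ → fujwabgehektene.
Rule 3 (intervocalic h-deletion): /h/ occurs between vowels /e/ and /e/, so it deletes. /fujwabgehektene/ → fujwabgeektene.
Rule 4 (final vowel raising): /e/ is a mid vowel in word-final position, so it raises to [i]. /fujwabgeektene/ → fujwabgeekteni.

fujwabgeekteni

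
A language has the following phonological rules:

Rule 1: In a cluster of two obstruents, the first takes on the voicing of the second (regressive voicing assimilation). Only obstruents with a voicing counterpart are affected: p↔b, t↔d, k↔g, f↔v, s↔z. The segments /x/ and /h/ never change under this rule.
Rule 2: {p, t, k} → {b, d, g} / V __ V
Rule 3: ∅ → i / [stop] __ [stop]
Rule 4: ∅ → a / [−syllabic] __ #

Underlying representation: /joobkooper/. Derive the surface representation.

joopikoobera

Rule 1 (regressive voicing assimilation): /b/ precedes the voiceless obstruent /k/, so it devoices to [p] by assimilation. /joobkooper/ → joopkooper.
Rule 2 (intervocalic voicing): /p/ is a voiceless stop between vowels /o/ and /e/, so it voices to [b]. /joopkooper/ → joopkoober.
Rule 3 (stop-cluster i-epenthesis): /p/ and /k/ form a stop–stop cluster, so [i] is inserted between them. /joopkoober/ → joopikoober.
Rule 4 (final a-epenthesis): the form ends in the consonant /r/, so [a] is inserted word-finally. /joopikoober/ → joopikoobera.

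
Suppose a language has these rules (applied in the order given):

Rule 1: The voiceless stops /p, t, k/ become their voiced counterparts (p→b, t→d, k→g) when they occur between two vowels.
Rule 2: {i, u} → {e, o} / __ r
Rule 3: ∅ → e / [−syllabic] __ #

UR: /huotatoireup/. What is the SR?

huodadoereupe

Rule 1 (intervocalic voicing): /t/ is a voiceless stop between vowels /o/ and /a/, so it voices to [d]. /t/ is a voiceless stop between vowels /a/ and /o/, so it voices to [d]. /huotatoireup/ → huodadoireup.
Rule 2 (pre-rhotic lowering): /i/ is a high vowel immediately before /r/, so it lowers to [e]. /huodadoireup/ → huodadoereup.
Rule 3 (final e-epenthesis): the form ends in the consonant /p/, so [e] is inserted word-finally. /huodadoereup/ → huodadoereupe.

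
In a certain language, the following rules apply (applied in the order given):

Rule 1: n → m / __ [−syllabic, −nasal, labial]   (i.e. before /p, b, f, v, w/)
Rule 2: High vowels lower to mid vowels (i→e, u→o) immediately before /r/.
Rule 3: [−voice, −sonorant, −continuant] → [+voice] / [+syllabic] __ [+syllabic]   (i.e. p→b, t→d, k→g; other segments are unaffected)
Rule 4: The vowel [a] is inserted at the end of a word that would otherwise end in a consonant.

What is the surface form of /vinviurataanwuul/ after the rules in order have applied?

vimvioradaamwuula

Rule 1 (nasal place assimilation): /n/ precedes the labial consonant /v/, so it assimilates in place to [m]. /n/ precedes the labial consonant /w/, so it assimilates in place to [m]. /vinviurataanwuul/ → vimviurataamwuul.
Rule 2 (pre-rhotic lowering): /u/ is a high vowel immediately before /r/, so it lowers to [o]. /vimviurataamwuul/ → vimviorataamwuul.
Rule 3 (intervocalic voicing): /t/ is a voiceless stop between vowels /a/ and /a/, so it voices to [d]. /vimviorataamwuul/ → vimvioradaamwuul.
Rule 4 (final a-epenthesis): the form ends in the consonant /l/, so [a] is inserted word-finally. /vimvioradaamwuul/ → vimvioradaamwuula.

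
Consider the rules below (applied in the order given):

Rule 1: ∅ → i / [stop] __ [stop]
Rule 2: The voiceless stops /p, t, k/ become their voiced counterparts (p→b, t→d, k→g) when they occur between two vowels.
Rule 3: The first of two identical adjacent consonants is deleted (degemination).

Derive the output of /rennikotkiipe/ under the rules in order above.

renigodigiibe

Rule 1 (stop-cluster i-epenthesis): /t/ and /k/ form a stop–stop cluster, so [i] is inserted between them. /rennikotkiipe/ → rennikotikiipe.
Rule 2 (intervocalic voicing): /k/ is a voiceless stop between vowels /i/ and /o/, so it voices to [g]. /t/ is a voiceless stop between vowels /o/ and /i/, so it voices to [d]. /k/ is a voiceless stop between vowels /i/ and /i/, so it voices to [g]. /p/ is a voiceless stop between vowels /i/ and /e/, so it voices to [b]. /rennikotikiipe/ → rennigodigiibe.
Rule 3 (degemination): /nn/ is a geminate; the first /n/ deletes. /rennigodigiibe/ → renigodigiibe.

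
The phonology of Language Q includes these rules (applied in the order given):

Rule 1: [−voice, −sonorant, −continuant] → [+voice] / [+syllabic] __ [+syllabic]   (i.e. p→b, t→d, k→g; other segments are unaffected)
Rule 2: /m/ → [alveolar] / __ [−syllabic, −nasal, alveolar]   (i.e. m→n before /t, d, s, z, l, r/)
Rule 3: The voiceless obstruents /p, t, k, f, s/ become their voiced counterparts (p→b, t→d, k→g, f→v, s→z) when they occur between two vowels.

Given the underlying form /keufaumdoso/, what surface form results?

keuvaundozo

Rule 1 (intervocalic voicing): no segment meets the environment; /keufaumdoso/ is unchanged.
Rule 2 (nasal place assimilation): /m/ precedes the alveolar consonant /d/, so it assimilates in place to [n]. /keufaumdoso/ → keufaundoso.
Rule 3 (intervocalic voicing): /f/ is a voiceless obstruent between vowels /u/ and /a/, so it voices to [v]. /s/ is a voiceless obstruent between vowels /o/ and /o/, so it voices to [z]. /keufaundoso/ → keuvaundozo.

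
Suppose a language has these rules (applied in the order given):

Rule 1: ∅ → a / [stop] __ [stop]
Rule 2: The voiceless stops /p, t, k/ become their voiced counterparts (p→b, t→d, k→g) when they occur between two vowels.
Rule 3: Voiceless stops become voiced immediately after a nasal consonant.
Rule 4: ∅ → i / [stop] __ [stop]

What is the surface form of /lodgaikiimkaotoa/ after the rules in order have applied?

lodagaigiimgaodoa

Rule 1 (stop-cluster a-epenthesis): /d/ and /g/ form a stop–stop cluster, so [a] is inserted between them. /lodgaikiimkaotoa/ → lodagaikiimkaotoa.
Rule 2 (intervocalic voicing): /k/ is a voiceless stop between vowels /i/ and /i/, so it voices to [g]. /t/ is a voiceless stop between vowels /o/ and /o/, so it voices to [d]. /lodagaikiimkaotoa/ → lodagaigiimkaodoa.
Rule 3 (post-nasal voicing): /k/ is a voiceless stop immediately after the nasal /m/, so it voices to [g]. /lodagaigiimkaodoa/ → lodagaigiimgaodoa.
Rule 4 (stop-cluster i-epenthesis): no segment meets the environment; /lodagaigiimgaodoa/ is unchanged.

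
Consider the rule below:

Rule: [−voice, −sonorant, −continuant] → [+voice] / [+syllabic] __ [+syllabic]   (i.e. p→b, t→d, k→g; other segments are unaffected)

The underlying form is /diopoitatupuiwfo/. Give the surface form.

dioboidadubuiwfo

/p/ is a voiceless stop between vowels /o/ and /o/, so it voices to [b].
/t/ is a voiceless stop between vowels /i/ and /a/, so it voices to [d].
/t/ is a voiceless stop between vowels /a/ and /u/, so it voices to [d].
/p/ is a voiceless stop between vowels /u/ and /u/, so it voices to [b].
Surface form: [dioboidadubuiwfo].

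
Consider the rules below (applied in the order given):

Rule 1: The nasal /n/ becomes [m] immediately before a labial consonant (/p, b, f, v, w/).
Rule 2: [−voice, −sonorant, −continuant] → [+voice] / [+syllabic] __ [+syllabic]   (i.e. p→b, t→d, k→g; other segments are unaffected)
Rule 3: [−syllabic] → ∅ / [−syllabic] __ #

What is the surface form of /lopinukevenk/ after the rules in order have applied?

Rule 1 (nasal place assimilation): no segment meets the environment; /lopinukevenk/ is unchanged.
Rule 2 (intervocalic voicing): /p/ is a voiceless stop between vowels /o/ and /i/, so it voices to [b]. /k/ is a voiceless stop between vowels /u/ and /e/, so it voices to [g]. /lopinukevenk/ → lobinugevenk.
Rule 3 (final cluster simplification): /k/ is the second consonant of a word-final cluster /nk/, so it deletes. /lobinugevenk/ → lobinugeven.

lobinugeven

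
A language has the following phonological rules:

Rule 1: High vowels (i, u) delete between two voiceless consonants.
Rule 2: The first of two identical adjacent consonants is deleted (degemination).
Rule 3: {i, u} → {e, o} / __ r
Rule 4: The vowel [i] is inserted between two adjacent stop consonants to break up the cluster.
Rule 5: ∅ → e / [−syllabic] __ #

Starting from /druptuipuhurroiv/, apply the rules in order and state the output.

Rule 1 (high vowel syncope): /u/ is a high vowel flanked by voiceless consonants /p/ and /h/, so it deletes. /druptuipuhurroiv/ → druptuiphurroiv.
Rule 2 (degemination): /rr/ is a geminate; the first /r/ deletes. /druptuiphurroiv/ → druptuiphuroiv.
Rule 3 (pre-rhotic lowering): /u/ is a high vowel immediately before /r/, so it lowers to [o]. /druptuiphuroiv/ → druptuiphoroiv.
Rule 4 (stop-cluster i-epenthesis): /p/ and /t/ form a stop–stop cluster, so [i] is inserted between them. /druptuiphoroiv/ → drupituiphoroiv.
Rule 5 (final e-epenthesis): the form ends in the consonant /v/, so [e] is inserted word-finally. /drupituiphoroiv/ → drupituiphoroive.

drupituiphoroive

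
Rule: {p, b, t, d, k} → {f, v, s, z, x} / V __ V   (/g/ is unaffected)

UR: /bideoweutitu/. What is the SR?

bizeoweusisu

/d/ is a stop between vowels /i/ and /e/, so it spirantizes to the fricative [z].
/t/ is a stop between vowels /u/ and /i/, so it spirantizes to the fricative [s].
/t/ is a stop between vowels /i/ and /u/, so it spirantizes to the fricative [s].
The other instance of /b/ does not occur in the required environment and remains unchanged.
Surface form: [bizeoweusisu].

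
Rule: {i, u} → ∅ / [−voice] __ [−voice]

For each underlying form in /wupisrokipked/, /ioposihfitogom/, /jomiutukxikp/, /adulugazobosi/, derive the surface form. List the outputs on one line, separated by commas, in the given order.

/wupisrokipked/: /i/ is a high vowel flanked by voiceless consonants /p/ and /s/, so it deletes. /i/ is a high vowel flanked by voiceless consonants /k/ and /p/, so it deletes. → [wupsrokpked].
/ioposihfitogom/: /i/ is a high vowel flanked by voiceless consonants /s/ and /h/, so it deletes. /i/ is a high vowel flanked by voiceless consonants /f/ and /t/, so it deletes. → [ioposhftogom].
/jomiutukxikp/: /u/ is a high vowel flanked by voiceless consonants /t/ and /k/, so it deletes. /i/ is a high vowel flanked by voiceless consonants /x/ and /k/, so it deletes. → [jomiutkxkp].
/adulugazobosi/: the rule's environment is not met; surfaces unchanged as [adulugazobosi].

wupsrokpked, ioposhftogom, jomiutkxkp, adulugazobosi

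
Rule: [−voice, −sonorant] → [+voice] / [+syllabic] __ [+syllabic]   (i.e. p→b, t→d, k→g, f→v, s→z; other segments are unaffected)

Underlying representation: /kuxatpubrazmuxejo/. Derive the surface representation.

No segment of /kuxatpubrazmuxejo/ meets the structural description of the rule, so the form surfaces unchanged.

kuxatpubrazmuxejo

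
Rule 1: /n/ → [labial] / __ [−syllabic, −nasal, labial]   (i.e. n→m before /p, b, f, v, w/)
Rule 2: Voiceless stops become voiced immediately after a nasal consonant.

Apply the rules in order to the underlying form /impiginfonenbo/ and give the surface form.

imbigimfonembo

Rule 1 (nasal place assimilation): /n/ precedes the labial consonant /f/, so it assimilates in place to [m]. /n/ precedes the labial consonant /b/, so it assimilates in place to [m]. /impiginfonenbo/ → impigimfonembo.
Rule 2 (post-nasal voicing): /p/ is a voiceless stop immediately after the nasal /m/, so it voices to [b]. /impigimfonembo/ → imbigimfonembo.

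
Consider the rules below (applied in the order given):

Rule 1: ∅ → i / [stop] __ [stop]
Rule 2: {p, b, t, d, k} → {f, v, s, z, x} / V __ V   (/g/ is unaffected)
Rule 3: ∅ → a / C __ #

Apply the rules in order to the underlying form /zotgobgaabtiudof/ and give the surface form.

Rule 1 (stop-cluster i-epenthesis): /t/ and /g/ form a stop–stop cluster, so [i] is inserted between them. /b/ and /g/ form a stop–stop cluster, so [i] is inserted between them. /b/ and /t/ form a stop–stop cluster, so [i] is inserted between them. /zotgobgaabtiudof/ → zotigobigaabitiudof.
Rule 2 (intervocalic spirantization): /t/ is a stop between vowels /o/ and /i/, so it spirantizes to the fricative [s]. /b/ is a stop between vowels /o/ and /i/, so it spirantizes to the fricative [v]. /b/ is a stop between vowels /a/ and /i/, so it spirantizes to the fricative [v]. /t/ is a stop between vowels /i/ and /i/, so it spirantizes to the fricative [s]. /d/ is a stop between vowels /u/ and /o/, so it spirantizes to the fricative [z]. /zotigobigaabitiudof/ → zosigovigaavisiuzof.
Rule 3 (final a-epenthesis): the form ends in the consonant /f/, so [a] is inserted word-finally. /zosigovigaavisiuzof/ → zosigovigaavisiuzofa.

zosigovigaavisiuzofa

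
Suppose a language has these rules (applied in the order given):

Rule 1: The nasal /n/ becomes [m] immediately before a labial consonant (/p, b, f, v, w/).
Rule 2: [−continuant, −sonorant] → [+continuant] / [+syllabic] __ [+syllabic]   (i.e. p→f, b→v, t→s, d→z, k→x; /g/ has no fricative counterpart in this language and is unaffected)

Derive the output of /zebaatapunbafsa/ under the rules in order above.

zevaasafumbafsa

Rule 1 (nasal place assimilation): /n/ precedes the labial consonant /b/, so it assimilates in place to [m]. /zebaatapunbafsa/ → zebaatapumbafsa.
Rule 2 (intervocalic spirantization): /b/ is a stop between vowels /e/ and /a/, so it spirantizes to the fricative [v]. /t/ is a stop between vowels /a/ and /a/, so it spirantizes to the fricative [s]. /p/ is a stop between vowels /a/ and /u/, so it spirantizes to the fricative [f]. /zebaatapumbafsa/ → zevaasafumbafsa.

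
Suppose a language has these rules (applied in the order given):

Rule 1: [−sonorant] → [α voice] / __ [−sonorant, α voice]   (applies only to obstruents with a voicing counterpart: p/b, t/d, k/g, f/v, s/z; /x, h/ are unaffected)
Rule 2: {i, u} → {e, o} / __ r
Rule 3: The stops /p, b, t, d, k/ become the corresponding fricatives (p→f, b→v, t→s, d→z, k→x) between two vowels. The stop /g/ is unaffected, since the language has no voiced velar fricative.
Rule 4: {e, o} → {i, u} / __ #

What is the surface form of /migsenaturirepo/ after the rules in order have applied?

Rule 1 (regressive voicing assimilation): /g/ precedes the voiceless obstruent /s/, so it devoices to [k] by assimilation. /migsenaturirepo/ → miksenaturirepo.
Rule 2 (pre-rhotic lowering): /u/ is a high vowel immediately before /r/, so it lowers to [o]. /i/ is a high vowel immediately before /r/, so it lowers to [e]. /miksenaturirepo/ → miksenatorerepo.
Rule 3 (intervocalic spirantization): /t/ is a stop between vowels /a/ and /o/, so it spirantizes to the fricative [s]. /p/ is a stop between vowels /e/ and /o/, so it spirantizes to the fricative [f]. /miksenatorerepo/ → miksenasorerefo.
Rule 4 (final vowel raising): /o/ is a mid vowel in word-final position, so it raises to [u]. /miksenasorerefo/ → miksenasorerefu.

miksenasorerefu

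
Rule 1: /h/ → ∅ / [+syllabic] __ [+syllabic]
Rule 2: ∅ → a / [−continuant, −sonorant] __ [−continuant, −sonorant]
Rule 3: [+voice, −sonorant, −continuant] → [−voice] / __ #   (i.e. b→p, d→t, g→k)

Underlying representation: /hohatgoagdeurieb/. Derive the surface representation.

Rule 1 (intervocalic h-deletion): /h/ occurs between vowels /o/ and /a/, so it deletes. /hohatgoagdeurieb/ → hoatgoagdeurieb.
Rule 2 (stop-cluster a-epenthesis): /t/ and /g/ form a stop–stop cluster, so [a] is inserted between them. /g/ and /d/ form a stop–stop cluster, so [a] is inserted between them. /hoatgoagdeurieb/ → hoatagoagadeurieb.
Rule 3 (final devoicing): /b/ is a voiced stop in word-final position, so it devoices to [p]. /hoatagoagadeurieb/ → hoatagoagadeuriep.

hoatagoagadeuriep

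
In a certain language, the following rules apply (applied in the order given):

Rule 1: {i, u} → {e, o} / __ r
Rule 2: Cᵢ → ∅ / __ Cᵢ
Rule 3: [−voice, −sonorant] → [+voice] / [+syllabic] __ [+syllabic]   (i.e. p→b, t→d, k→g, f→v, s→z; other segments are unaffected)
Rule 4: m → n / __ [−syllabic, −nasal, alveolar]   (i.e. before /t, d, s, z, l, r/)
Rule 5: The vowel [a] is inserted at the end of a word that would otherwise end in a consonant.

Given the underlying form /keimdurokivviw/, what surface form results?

Rule 1 (pre-rhotic lowering): /u/ is a high vowel immediately before /r/, so it lowers to [o]. /keimdurokivviw/ → keimdorokivviw.
Rule 2 (degemination): /vv/ is a geminate; the first /v/ deletes. /keimdorokivviw/ → keimdorokiviw.
Rule 3 (intervocalic voicing): /k/ is a voiceless obstruent between vowels /o/ and /i/, so it voices to [g]. /keimdorokiviw/ → keimdorogiviw.
Rule 4 (nasal place assimilation): /m/ precedes the alveolar consonant /d/, so it assimilates in place to [n]. /keimdorogiviw/ → keindorogiviw.
Rule 5 (final a-epenthesis): the form ends in the consonant /w/, so [a] is inserted word-finally. /keindorogiviw/ → keindorogiviwa.

keindorogiviwa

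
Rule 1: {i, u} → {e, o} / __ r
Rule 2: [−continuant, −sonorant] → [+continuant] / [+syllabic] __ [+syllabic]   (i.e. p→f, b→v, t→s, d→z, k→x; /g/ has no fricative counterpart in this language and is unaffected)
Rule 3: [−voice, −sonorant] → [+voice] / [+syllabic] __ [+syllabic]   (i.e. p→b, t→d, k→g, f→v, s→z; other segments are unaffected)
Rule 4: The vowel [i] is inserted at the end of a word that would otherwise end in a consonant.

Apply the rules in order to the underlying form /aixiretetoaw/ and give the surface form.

aixerezezoawi

Rule 1 (pre-rhotic lowering): /i/ is a high vowel immediately before /r/, so it lowers to [e]. /aixiretetoaw/ → aixeretetoaw.
Rule 2 (intervocalic spirantization): /t/ is a stop between vowels /e/ and /e/, so it spirantizes to the fricative [s]. /t/ is a stop between vowels /e/ and /o/, so it spirantizes to the fricative [s]. /aixeretetoaw/ → aixeresesoaw.
Rule 3 (intervocalic voicing): /s/ is a voiceless obstruent between vowels /e/ and /e/, so it voices to [z]. /s/ is a voiceless obstruent between vowels /e/ and /o/, so it voices to [z]. /aixeresesoaw/ → aixerezezoaw.
Rule 4 (final i-epenthesis): the form ends in the consonant /w/, so [i] is inserted word-finally. /aixerezezoaw/ → aixerezezoawi.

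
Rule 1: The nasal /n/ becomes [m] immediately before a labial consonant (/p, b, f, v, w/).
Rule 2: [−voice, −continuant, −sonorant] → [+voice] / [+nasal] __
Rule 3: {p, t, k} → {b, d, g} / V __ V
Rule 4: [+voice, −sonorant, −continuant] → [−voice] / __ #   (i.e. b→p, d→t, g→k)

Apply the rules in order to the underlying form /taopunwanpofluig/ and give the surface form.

Rule 1 (nasal place assimilation): /n/ precedes the labial consonant /w/, so it assimilates in place to [m]. /n/ precedes the labial consonant /p/, so it assimilates in place to [m]. /taopunwanpofluig/ → taopumwampofluig.
Rule 2 (post-nasal voicing): /p/ is a voiceless stop immediately after the nasal /m/, so it voices to [b]. /taopumwampofluig/ → taopumwambofluig.
Rule 3 (intervocalic voicing): /p/ is a voiceless stop between vowels /o/ and /u/, so it voices to [b]. /taopumwambofluig/ → taobumwambofluig.
Rule 4 (final devoicing): /g/ is a voiced stop in word-final position, so it devoices to [k]. /taobumwambofluig/ → taobumwambofluik.

taobumwambofluik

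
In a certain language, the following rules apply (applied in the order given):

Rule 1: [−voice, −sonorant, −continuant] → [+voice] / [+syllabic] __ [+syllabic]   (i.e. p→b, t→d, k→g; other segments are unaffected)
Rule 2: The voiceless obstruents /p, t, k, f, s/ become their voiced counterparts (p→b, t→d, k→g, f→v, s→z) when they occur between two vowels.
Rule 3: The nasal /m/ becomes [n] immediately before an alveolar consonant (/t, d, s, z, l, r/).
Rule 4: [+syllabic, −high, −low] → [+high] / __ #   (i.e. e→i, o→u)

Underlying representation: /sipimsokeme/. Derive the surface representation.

Rule 1 (intervocalic voicing): /p/ is a voiceless stop between vowels /i/ and /i/, so it voices to [b]. /k/ is a voiceless stop between vowels /o/ and /e/, so it voices to [g]. /sipimsokeme/ → sibimsogeme.
Rule 2 (intervocalic voicing): no segment meets the environment; /sibimsogeme/ is unchanged.
Rule 3 (nasal place assimilation): /m/ precedes the alveolar consonant /s/, so it assimilates in place to [n]. /sibimsogeme/ → sibinsogeme.
Rule 4 (final vowel raising): /e/ is a mid vowel in word-final position, so it raises to [i]. /sibinsogeme/ → sibinsogemi.

sibinsogemi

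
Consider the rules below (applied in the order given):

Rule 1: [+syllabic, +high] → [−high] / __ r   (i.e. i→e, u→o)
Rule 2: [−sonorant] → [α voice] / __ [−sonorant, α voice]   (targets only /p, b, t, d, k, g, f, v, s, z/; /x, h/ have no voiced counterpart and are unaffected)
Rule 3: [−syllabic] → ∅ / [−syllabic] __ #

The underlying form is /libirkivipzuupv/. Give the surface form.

Rule 1 (pre-rhotic lowering): /i/ is a high vowel immediately before /r/, so it lowers to [e]. /libirkivipzuupv/ → liberkivipzuupv.
Rule 2 (regressive voicing assimilation): /p/ precedes the voiced obstruent /z/, so it voices to [b] by assimilation. /p/ precedes the voiced obstruent /v/, so it voices to [b] by assimilation. /liberkivipzuupv/ → liberkivibzuubv.
Rule 3 (final cluster simplification): /v/ is the second consonant of a word-final cluster /bv/, so it deletes. /liberkivibzuubv/ → liberkivibzuub.

liberkivibzuub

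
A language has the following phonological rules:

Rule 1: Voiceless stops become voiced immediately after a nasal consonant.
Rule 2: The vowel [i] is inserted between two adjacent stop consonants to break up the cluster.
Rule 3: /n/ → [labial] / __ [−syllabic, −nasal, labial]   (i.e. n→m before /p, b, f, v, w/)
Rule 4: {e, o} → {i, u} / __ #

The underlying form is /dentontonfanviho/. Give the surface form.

Rule 1 (post-nasal voicing): /t/ is a voiceless stop immediately after the nasal /n/, so it voices to [d]. /t/ is a voiceless stop immediately after the nasal /n/, so it voices to [d]. /dentontonfanviho/ → dendondonfanviho.
Rule 2 (stop-cluster i-epenthesis): no segment meets the environment; /dendondonfanviho/ is unchanged.
Rule 3 (nasal place assimilation): /n/ precedes the labial consonant /f/, so it assimilates in place to [m]. /n/ precedes the labial consonant /v/, so it assimilates in place to [m]. /dendondonfanviho/ → dendondomfamviho.
Rule 4 (final vowel raising): /o/ is a mid vowel in word-final position, so it raises to [u]. /dendondomfamviho/ → dendondomfamvihu.

dendondomfamvihu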